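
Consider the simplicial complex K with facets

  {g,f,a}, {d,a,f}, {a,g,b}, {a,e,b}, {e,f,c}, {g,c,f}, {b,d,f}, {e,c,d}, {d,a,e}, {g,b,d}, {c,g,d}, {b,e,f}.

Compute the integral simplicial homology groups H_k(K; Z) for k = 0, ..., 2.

Take the total order a < b < c < d < e < f < g on the vertex set. Then K (dimension 2) consists of the simplices:

  0-simplices (7): a, b, c, d, e, f, g
  1-simplices (18): ab, ad, ae, af, ag, bd, be, bf, bg, cd, ce, cf, cg, de, df, dg, ef, fg
  2-simplices (12): abe, abg, ade, adf, afg, bdf, bdg, bef, cde, cdg, cef, cfg

so the chain groups are C_0 ≅ Z^7, C_1 ≅ Z^18, C_2 ≅ Z^12.

The boundary map ∂_1: C_1 → C_0 is given by ∂[p,q] = [q] − [p]. For instance
  ∂ae = e − a.
The resulting 7×18 matrix has rank 6, and its Smith normal form has invariant factors (1,1,1,1,1,1).

∂_2: C_2 → C_1 maps a triangle to the signed sum of its edges. For instance
  ∂abe = be − ae + ab,
  ∂bdg = dg − bg + bd.
This gives a 18×12 integer matrix of rank 12; reducing to Smith normal form yields diagonal entries (1,1,1,1,1,1,1,1,1,1,1,2).

From H_k ≅ ker(∂_k) / im(∂_{k+1}) we obtain:

  H_0: rank C_0 − rank ∂_1 = 7 − 6 = 1, and the invariant factors of ∂_1 are all 1, so H_0 ≅ Z.
  H_1: rank ker ∂_1 − rank ∂_2 = (18 − 6) − 12 = 0, and ∂_2 has invariant factor 2 > 1, so H_1 ≅ Z/2.
  H_2: rank ker ∂_2 − rank ∂_3 = (12 − 12) − 0 = 0, and there is no ∂_3, so H_2 ≅ 0.

As a check, the Euler characteristic is 7 − 18 + 12 = 1, which agrees with 1 − 0 + 0 = 1.

H_0 = Z,  H_1 = Z/2,  H_2 = 0.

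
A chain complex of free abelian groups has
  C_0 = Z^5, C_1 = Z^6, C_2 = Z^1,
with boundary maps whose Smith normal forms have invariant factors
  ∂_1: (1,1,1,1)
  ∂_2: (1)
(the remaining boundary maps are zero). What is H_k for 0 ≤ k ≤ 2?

H_0: b_0 = 5 − 0 − 4 = 1; torsion from ∂_1 factors > 1: none. So H_0 = Z.
H_1: b_1 = 6 − 4 − 1 = 1; torsion from ∂_2 factors > 1: none. So H_1 = Z.
H_2: b_2 = 1 − 1 − 0 = 0; torsion from ∂_3 factors > 1: none. So H_2 = 0.

H_0 = Z,  H_1 = Z,  H_2 = 0.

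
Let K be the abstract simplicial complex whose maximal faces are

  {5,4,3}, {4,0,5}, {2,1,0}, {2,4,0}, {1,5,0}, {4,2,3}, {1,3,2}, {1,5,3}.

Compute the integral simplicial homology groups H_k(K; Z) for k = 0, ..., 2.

H_0 = Z,  H_1 = 0,  H_2 = Z.

Fix the vertex order 0 < 1 < 2 < 3 < 4 < 5 and write every simplex with vertices in increasing order. Then dim K = 2 and the simplices of K are:

  0-simplices (6): [0], [1], [2], [3], [4], [5]
  1-simplices (12): [0,1], [0,2], [0,4], [0,5], [1,2], [1,3], [1,5], [2,3], [2,4], [3,4], [3,5], [4,5]
  2-simplices (8): [0,1,2], [0,1,5], [0,2,4], [0,4,5], [1,2,3], [1,3,5], [2,3,4], [3,4,5]

Hence C_0 ≅ Z^6, C_1 ≅ Z^12, C_2 ≅ Z^8.

∂_1: C_1 → C_0 sends each edge [p,q] (with p < q) to q − p.
This gives a 6×12 integer matrix of rank 5; reducing to Smith normal form yields diagonal entries (1,1,1,1,1).

∂_2: C_2 → C_1 acts by ∂[p,q,r] = [q,r] − [p,r] + [p,q]. For instance
  ∂[0,2,4] = [2,4] − [0,4] + [0,2],
  ∂[0,4,5] = [4,5] − [0,5] + [0,4].
This gives a 12×8 integer matrix of rank 7; reducing to Smith normal form yields diagonal entries (1,1,1,1,1,1,1).

Now H_k = ker ∂_k / im ∂_{k+1}, so:

  H_0: rank C_0 − rank ∂_1 = 6 − 5 = 1, and the invariant factors of ∂_1 are all 1, so H_0 ≅ Z.
  H_1: rank ker ∂_1 − rank ∂_2 = (12 − 5) − 7 = 0, and the invariant factors of ∂_2 are all 1, so H_1 ≅ 0.
  H_2: rank ker ∂_2 − rank ∂_3 = (8 − 7) − 0 = 1, and there is no ∂_3, so H_2 ≅ Z.

As a check, the Euler characteristic is 6 − 12 + 8 = 2, which agrees with 1 − 0 + 1 = 2.
(K is a triangulation of the 2-sphere S^2.)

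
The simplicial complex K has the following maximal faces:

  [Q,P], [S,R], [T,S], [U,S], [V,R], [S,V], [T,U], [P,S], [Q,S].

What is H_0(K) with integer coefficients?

H_0 ≅ Z.

K has 7 vertices, 9 edges.
rank ∂_0 = 0, rank ∂_1 = 6 ⇒ b_0 = 7 − 0 − 6 = 1; all invariant factors of ∂_1 are 1 so no torsion. So H_0 = Z.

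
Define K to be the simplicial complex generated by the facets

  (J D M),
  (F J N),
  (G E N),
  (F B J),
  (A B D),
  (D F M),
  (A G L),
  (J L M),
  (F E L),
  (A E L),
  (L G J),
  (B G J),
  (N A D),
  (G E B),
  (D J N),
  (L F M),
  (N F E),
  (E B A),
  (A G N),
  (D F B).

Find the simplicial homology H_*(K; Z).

H_0 = Z,  H_1 = Z ⊕ Z/2,  H_2 = 0.

Fix the vertex order A < B < D < E < F < G < J < L < M < N and write every simplex with vertices in increasing order. Then dim K = 2 and the simplices of K are:

  0-simplices (10): A, B, D, E, F, G, J, L, M, N
  1-simplices (30): AB, AD, AE, AG, AL, AN, BD, BE, BF, BG, BJ, DF, DJ, DM, DN, EF, EG, EL, EN, FJ, FL, FM, FN, GJ, GL, GN, JL, JM, JN, LM
  2-simplices (20): ABD, ABE, ADN, AEL, AGL, AGN, BDF, BEG, BFJ, BGJ, DFM, DJM, DJN, EFL, EFN, EGN, FJN, FLM, GJL, JLM

giving chain groups C_0 ≅ Z^10, C_1 ≅ Z^30, C_2 ≅ Z^20.

The boundary map ∂_1: C_1 → C_0 is given by ∂[p,q] = [q] − [p]. For instance
  ∂JM = M − J.
This gives a 10×30 integer matrix of rank 9; reducing to Smith normal form yields diagonal entries (1,1,1,1,1,1,1,1,1).

Boundary ∂_2: C_2 → C_1 maps a triangle to the signed sum of its edges. For instance
  ∂EFN = FN − EN + EF,
  ∂EGN = GN − EN + EG.
The 30×20 boundary matrix has rank 20 and Smith normal form diag(1,1,1,1,1,1,1,1,1,1,1,1,1,1,1,1,1,1,1,2).

Computing H_k = (kernel of ∂_k) / (image of ∂_{k+1}):

  H_0: rank C_0 − rank ∂_1 = 10 − 9 = 1, and the invariant factors of ∂_1 are all 1, so H_0 = Z.
  H_1: rank ker ∂_1 − rank ∂_2 = (30 − 9) − 20 = 1, and ∂_2 has invariant factor 2 > 1, so H_1 = Z ⊕ Z/2.
  H_2: rank ker ∂_2 − rank ∂_3 = (20 − 20) − 0 = 0, and there is no ∂_3, so H_2 = 0.

(K is a triangulation of the Klein bottle.)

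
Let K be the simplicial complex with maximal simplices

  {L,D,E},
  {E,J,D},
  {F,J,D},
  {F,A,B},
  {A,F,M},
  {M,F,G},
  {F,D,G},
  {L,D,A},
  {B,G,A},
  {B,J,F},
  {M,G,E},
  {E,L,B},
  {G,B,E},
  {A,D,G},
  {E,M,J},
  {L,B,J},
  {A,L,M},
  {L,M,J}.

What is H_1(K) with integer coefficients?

Order the vertices as A < B < D < E < F < G < J < L < M. Listing each simplex with vertices in this order, K has dimension 2 with simplices:

  0-simplices (9): A, B, D, E, F, G, J, L, M
  1-simplices (27): AB, AD, AF, AG, AL, AM, BE, BF, BG, BJ, BL, DE, DF, DG, DJ, DL, EG, EJ, EL, EM, FG, FJ, FM, GM, JL, JM, LM
  2-simplices (18): ABF, ABG, ADG, ADL, AFM, ALM, BEG, BEL, BFJ, BJL, DEJ, DEL, DFG, DFJ, EGM, EJM, FGM, JLM

so the chain groups are C_0 ≅ Z^9, C_1 ≅ Z^27, C_2 ≅ Z^18.

The boundary map ∂_1: C_1 → C_0 is given by ∂[p,q] = [q] − [p].
The resulting 9×27 matrix has rank 8, and its Smith normal form has invariant factors (1,1,1,1,1,1,1,1).

∂_2: C_2 → C_1 acts by ∂[p,q,r] = [q,r] − [p,r] + [p,q]. For instance
  ∂FGM = GM − FM + FG,
  ∂EJM = JM − EM + EJ.
As a 27×18 matrix over Z this has rank 18, with invariant factors (1,1,1,1,1,1,1,1,1,1,1,1,1,1,1,1,1,2).

Reading off H_k = ker ∂_k / im ∂_{k+1}:

  H_1: rank ker ∂_1 − rank ∂_2 = (27 − 8) − 18 = 1, and ∂_2 has invariant factor 2 > 1, so H_1 ≅ Z ⊕ Z_2.

H_1 ≅ Z ⊕ Z_2.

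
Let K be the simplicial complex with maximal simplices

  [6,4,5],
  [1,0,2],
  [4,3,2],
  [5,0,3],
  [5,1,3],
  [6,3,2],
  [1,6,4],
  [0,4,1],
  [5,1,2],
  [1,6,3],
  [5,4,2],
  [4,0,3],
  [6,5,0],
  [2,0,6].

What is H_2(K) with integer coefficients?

H_2 = Z.

We work with the vertex ordering 0 < 1 < 2 < 3 < 4 < 5 < 6. The simplices of K, each written with vertices in increasing order, are:

  0-simplices (7): [0], [1], [2], [3], [4], [5], [6]
  1-simplices (21): [0,1], [0,2], [0,3], [0,4], [0,5], [0,6], [1,2], [1,3], [1,4], [1,5], [1,6], [2,3], [2,4], [2,5], [2,6], [3,4], [3,5], [3,6], [4,5], [4,6], [5,6]
  2-simplices (14): [0,1,2], [0,1,4], [0,2,6], [0,3,4], [0,3,5], [0,5,6], [1,2,5], [1,3,5], [1,3,6], [1,4,6], [2,3,4], [2,3,6], [2,4,5], [4,5,6]

so the chain groups are C_0 ≅ Z^7, C_1 ≅ Z^21, C_2 ≅ Z^14.

The boundary map ∂_1: C_1 → C_0 maps an edge to its endpoints' difference, ∂[p,q] = q − p. For instance
  ∂[1,5] = [5] − [1].
This gives a 7×21 integer matrix of rank 6; reducing to Smith normal form yields diagonal entries (1,1,1,1,1,1).

Boundary ∂_2: C_2 → C_1 maps a triangle to the signed sum of its edges. For instance
  ∂[1,3,5] = [3,5] − [1,5] + [1,3],
  ∂[2,4,5] = [4,5] − [2,5] + [2,4].
As a 21×14 matrix over Z this has rank 13, with invariant factors (1,1,1,1,1,1,1,1,1,1,1,1,1).

Now H_k = ker ∂_k / im ∂_{k+1}, so:

  H_2: rank ker ∂_2 − rank ∂_3 = (14 − 13) − 0 = 1, and there is no ∂_3, so H_2 = Z.

(K is a triangulation of the torus T^2.)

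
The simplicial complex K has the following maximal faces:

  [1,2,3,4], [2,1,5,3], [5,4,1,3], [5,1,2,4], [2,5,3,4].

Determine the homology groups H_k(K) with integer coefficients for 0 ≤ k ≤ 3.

Order the vertices as 1 < 2 < 3 < 4 < 5. Listing each simplex with vertices in this order, K has dimension 3 with simplices:

  0-simplices (5): [1], [2], [3], [4], [5]
  1-simplices (10): [1,2], [1,3], [1,4], [1,5], [2,3], [2,4], [2,5], [3,4], [3,5], [4,5]
  2-simplices (10): [1,2,3], [1,2,4], [1,2,5], [1,3,4], [1,3,5], [1,4,5], [2,3,4], [2,3,5], [2,4,5], [3,4,5]
  3-simplices (5): [1,2,3,4], [1,2,3,5], [1,2,4,5], [1,3,4,5], [2,3,4,5]

Hence C_0 ≅ Z^5, C_1 ≅ Z^10, C_2 ≅ Z^10, C_3 ≅ Z^5.

The boundary map ∂_1: C_1 → C_0 sends each edge [p,q] (with p < q) to q − p.
The 5×10 boundary matrix has rank 4 and Smith normal form diag(1,1,1,1).

Boundary ∂_2: C_2 → C_1 acts by ∂[p,q,r] = [q,r] − [p,r] + [p,q]. For instance
  ∂[1,3,4] = [3,4] − [1,4] + [1,3],
  ∂[2,3,5] = [3,5] − [2,5] + [2,3].
The 10×10 boundary matrix has rank 6 and Smith normal form diag(1,1,1,1,1,1).

Boundary ∂_3: C_3 → C_2 sends each 3-simplex σ to the alternating sum Σ_i (−1)^i (σ with its i-th vertex removed). For instance
  ∂[1,2,3,5] = [2,3,5] − [1,3,5] + [1,2,5] − [1,2,3],
  ∂[1,3,4,5] = [3,4,5] − [1,4,5] + [1,3,5] − [1,3,4].
The 10×5 boundary matrix has rank 4 and Smith normal form diag(1,1,1,1).

Reading off H_k = ker ∂_k / im ∂_{k+1}:

  H_0: rank C_0 − rank ∂_1 = 5 − 4 = 1, and the invariant factors of ∂_1 are all 1, so H_0 ≅ Z.
  H_1: rank ker ∂_1 − rank ∂_2 = (10 − 4) − 6 = 0, and the invariant factors of ∂_2 are all 1, so H_1 ≅ 0.
  H_2: rank ker ∂_2 − rank ∂_3 = (10 − 6) − 4 = 0, and the invariant factors of ∂_3 are all 1, so H_2 ≅ 0.
  H_3: rank ker ∂_3 − rank ∂_4 = (5 − 4) − 0 = 1, and there is no ∂_4, so H_3 ≅ Z.

As a check, the Euler characteristic is 5 − 10 + 10 − 5 = 0, which agrees with 1 − 0 + 0 − 1 = 0.

H_0 = Z,  H_1 = 0,  H_2 = 0,  H_3 = Z.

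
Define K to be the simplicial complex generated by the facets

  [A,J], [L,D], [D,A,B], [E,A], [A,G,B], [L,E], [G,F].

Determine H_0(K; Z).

H_0 = Z.

Order the vertices as A < B < D < E < F < G < J < L. Listing each simplex with vertices in this order, K has dimension 2 with simplices:

  0-simplices (8): A, B, D, E, F, G, J, L
  1-simplices (10): AB, AD, AE, AG, AJ, BD, BG, DL, EL, FG
  2-simplices (2): ABD, ABG

giving chain groups C_0 ≅ Z^8, C_1 ≅ Z^10, C_2 ≅ Z^2.

The boundary map ∂_1: C_1 → C_0 sends each edge [p,q] (with p < q) to q − p. For instance
  ∂AD = D − A.
The 8×10 boundary matrix has rank 7 and Smith normal form diag(1,1,1,1,1,1,1).

Boundary ∂_2: C_2 → C_1 maps a triangle to the signed sum of its edges. For instance
  ∂ABD = BD − AD + AB,
  ∂ABG = BG − AG + AB.
The 10×2 boundary matrix has rank 2 and Smith normal form diag(1,1).

Computing H_k = (kernel of ∂_k) / (image of ∂_{k+1}):

  H_0: rank C_0 − rank ∂_1 = 8 − 7 = 1, and the invariant factors of ∂_1 are all 1, so H_0 ≅ Z.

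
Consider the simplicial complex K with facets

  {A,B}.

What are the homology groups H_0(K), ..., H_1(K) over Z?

Fix the vertex order A < B and write every simplex with vertices in increasing order. Then dim K = 1 and the simplices of K are:

  0-simplices (2): A, B
  1-simplices (1): AB

so the chain groups are C_0 ≅ Z^2, C_1 ≅ Z^1.

The boundary map ∂_1: C_1 → C_0 sends each edge [p,q] (with p < q) to q − p. For instance
  ∂AB = B − A.
This gives a 2×1 integer matrix of rank 1; reducing to Smith normal form yields diagonal entries (1).

Computing H_k = (kernel of ∂_k) / (image of ∂_{k+1}):

  H_0: rank C_0 − rank ∂_1 = 2 − 1 = 1, and the invariant factors of ∂_1 are all 1, so H_0 = Z.
  H_1: rank ker ∂_1 − rank ∂_2 = (1 − 1) − 0 = 0, and there is no ∂_2, so H_1 = 0.

(K is a triangulation of the 1-simplex.)

H_0 ≅ Z,  H_1 = 0.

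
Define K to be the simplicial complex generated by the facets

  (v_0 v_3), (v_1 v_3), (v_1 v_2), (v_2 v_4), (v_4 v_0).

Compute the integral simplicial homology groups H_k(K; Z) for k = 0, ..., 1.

H_0 = Z,  H_1 = Z.

We work with the vertex ordering v_0 < v_1 < v_2 < v_3 < v_4. The simplices of K, each written with vertices in increasing order, are:

  0-simplices (5): [v_0], [v_1], [v_2], [v_3], [v_4]
  1-simplices (5): [v_0,v_3], [v_0,v_4], [v_1,v_2], [v_1,v_3], [v_2,v_4]

giving chain groups C_0 ≅ Z^5, C_1 ≅ Z^5.

The boundary map ∂_1: C_1 → C_0 sends each edge [p,q] (with p < q) to q − p. For instance
  ∂[v_1,v_2] = [v_2] − [v_1].
The 5×5 boundary matrix has rank 4 and Smith normal form diag(1,1,1,1).

Reading off H_k = ker ∂_k / im ∂_{k+1}:

  H_0: rank C_0 − rank ∂_1 = 5 − 4 = 1, and the invariant factors of ∂_1 are all 1, so H_0 = Z.
  H_1: rank ker ∂_1 − rank ∂_2 = (5 − 4) − 0 = 1, and there is no ∂_2, so H_1 = Z.

As a check, the Euler characteristic is 5 − 5 = 0, which agrees with 1 − 1 = 0.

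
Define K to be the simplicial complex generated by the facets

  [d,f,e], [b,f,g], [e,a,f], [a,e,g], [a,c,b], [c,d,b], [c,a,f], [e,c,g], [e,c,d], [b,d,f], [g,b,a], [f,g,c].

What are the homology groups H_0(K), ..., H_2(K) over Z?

K has 7 vertices, 18 edges, 12 triangles.
rank ∂_0 = 0, rank ∂_1 = 6 ⇒ b_0 = 7 − 0 − 6 = 1; all invariant factors of ∂_1 are 1 so no torsion. So H_0 = Z.
rank ∂_1 = 6, rank ∂_2 = 12 ⇒ b_1 = 18 − 6 − 12 = 0; ∂_2 has invariant factor(s) [2] giving torsion. So H_1 = Z/2.
rank ∂_2 = 12, rank ∂_3 = 0 ⇒ b_2 = 12 − 12 − 0 = 0. So H_2 = 0.

H_0 = Z,  H_1 = Z/2,  H_2 = 0.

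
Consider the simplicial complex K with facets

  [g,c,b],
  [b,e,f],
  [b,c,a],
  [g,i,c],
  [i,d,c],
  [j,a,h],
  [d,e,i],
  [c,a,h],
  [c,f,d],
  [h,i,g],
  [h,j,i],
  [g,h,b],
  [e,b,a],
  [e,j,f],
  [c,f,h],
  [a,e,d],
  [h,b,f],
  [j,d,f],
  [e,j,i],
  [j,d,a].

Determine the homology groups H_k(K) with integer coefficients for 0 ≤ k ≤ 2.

H_0 = Z,  H_1 = Z ⊕ Z/2,  H_2 = 0.

We work with the vertex ordering a < b < c < d < e < f < g < h < i < j. The simplices of K, each written with vertices in increasing order, are:

  0-simplices (10): a, b, c, d, e, f, g, h, i, j
  1-simplices (30): ab, ac, ad, ae, ah, aj, bc, be, bf, bg, bh, cd, cf, cg, ch, ci, de, df, di, dj, ef, ei, ej, fh, fj, gh, gi, hi, hj, ij
  2-simplices (20): abc, abe, ach, ade, adj, ahj, bcg, bef, bfh, bgh, cdf, cdi, cfh, cgi, dei, dfj, efj, eij, ghi, hij

giving chain groups C_0 ≅ Z^10, C_1 ≅ Z^30, C_2 ≅ Z^20.

The boundary map ∂_1: C_1 → C_0 is given by ∂[p,q] = [q] − [p]. For instance
  ∂ch = h − c.
As a 10×30 matrix over Z this has rank 9, with invariant factors (1,1,1,1,1,1,1,1,1).

The boundary map ∂_2: C_2 → C_1 sends each 2-simplex [p,q,r] to [q,r] − [p,r] + [p,q]. For instance
  ∂bef = ef − bf + be,
  ∂bgh = gh − bh + bg.
This gives a 30×20 integer matrix of rank 20; reducing to Smith normal form yields diagonal entries (1,1,1,1,1,1,1,1,1,1,1,1,1,1,1,1,1,1,1,2).

Now H_k = ker ∂_k / im ∂_{k+1}, so:

  H_0: rank C_0 − rank ∂_1 = 10 − 9 = 1, and the invariant factors of ∂_1 are all 1, so H_0 = Z.
  H_1: rank ker ∂_1 − rank ∂_2 = (30 − 9) − 20 = 1, and ∂_2 has invariant factor 2 > 1, so H_1 = Z ⊕ Z/2.
  H_2: rank ker ∂_2 − rank ∂_3 = (20 − 20) − 0 = 0, and there is no ∂_3, so H_2 = 0.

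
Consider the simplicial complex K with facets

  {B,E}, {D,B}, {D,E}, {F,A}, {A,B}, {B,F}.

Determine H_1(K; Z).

We work with the vertex ordering A < B < D < E < F. The simplices of K, each written with vertices in increasing order, are:

  0-simplices (5): A, B, D, E, F
  1-simplices (6): AB, AF, BD, BE, BF, DE

Hence C_0 ≅ Z^5, C_1 ≅ Z^6.

∂_1: C_1 → C_0 maps an edge to its endpoints' difference, ∂[p,q] = q − p. For instance
  ∂AB = B − A.
The resulting 5×6 matrix has rank 4, and its Smith normal form has invariant factors (1,1,1,1).

Reading off H_k = ker ∂_k / im ∂_{k+1}:

  H_1: rank ker ∂_1 − rank ∂_2 = (6 − 4) − 0 = 2, and there is no ∂_2, so H_1 = Z^2.

(K is a triangulation of a wedge of 2 circles.)

H_1 = Z^2.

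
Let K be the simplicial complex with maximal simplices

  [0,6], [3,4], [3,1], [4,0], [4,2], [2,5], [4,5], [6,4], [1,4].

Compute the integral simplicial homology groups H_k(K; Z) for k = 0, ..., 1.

H_0 = Z,  H_1 = Z^3.

Fix the vertex order 0 < 1 < 2 < 3 < 4 < 5 < 6 and write every simplex with vertices in increasing order. Then dim K = 1 and the simplices of K are:

  0-simplices (7): [0], [1], [2], [3], [4], [5], [6]
  1-simplices (9): [0,4], [0,6], [1,3], [1,4], [2,4], [2,5], [3,4], [4,5], [4,6]

so the chain groups are C_0 ≅ Z^7, C_1 ≅ Z^9.

The boundary map ∂_1: C_1 → C_0 is given by ∂[p,q] = [q] − [p]. For instance
  ∂[4,5] = [5] − [4].
This gives a 7×9 integer matrix of rank 6; reducing to Smith normal form yields diagonal entries (1,1,1,1,1,1).

Now H_k = ker ∂_k / im ∂_{k+1}, so:

  H_0: rank C_0 − rank ∂_1 = 7 − 6 = 1, and the invariant factors of ∂_1 are all 1, so H_0 ≅ Z.
  H_1: rank ker ∂_1 − rank ∂_2 = (9 − 6) − 0 = 3, and there is no ∂_2, so H_1 ≅ Z^3.

As a check, the Euler characteristic is 7 − 9 = -2, which agrees with 1 − 3 = -2.
(K is a triangulation of a wedge of 3 circles.)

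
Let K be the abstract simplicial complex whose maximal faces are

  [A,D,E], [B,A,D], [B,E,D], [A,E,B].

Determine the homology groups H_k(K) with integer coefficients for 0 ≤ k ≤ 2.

Order the vertices as A < B < D < E. Listing each simplex with vertices in this order, K has dimension 2 with simplices:

  0-simplices (4): A, B, D, E
  1-simplices (6): AB, AD, AE, BD, BE, DE
  2-simplices (4): ABD, ABE, ADE, BDE

giving chain groups C_0 ≅ Z^4, C_1 ≅ Z^6, C_2 ≅ Z^4.

∂_1: C_1 → C_0 is given by ∂[p,q] = [q] − [p].
The resulting 4×6 matrix has rank 3, and its Smith normal form has invariant factors (1,1,1).

The boundary map ∂_2: C_2 → C_1 maps a triangle to the signed sum of its edges. For instance
  ∂ABD = BD − AD + AB,
  ∂ABE = BE − AE + AB.
The resulting 6×4 matrix has rank 3, and its Smith normal form has invariant factors (1,1,1).

From H_k ≅ ker(∂_k) / im(∂_{k+1}) we obtain:

  H_0: rank C_0 − rank ∂_1 = 4 − 3 = 1, and the invariant factors of ∂_1 are all 1, so H_0 = Z.
  H_1: rank ker ∂_1 − rank ∂_2 = (6 − 3) − 3 = 0, and the invariant factors of ∂_2 are all 1, so H_1 = 0.
  H_2: rank ker ∂_2 − rank ∂_3 = (4 − 3) − 0 = 1, and there is no ∂_3, so H_2 = Z.

H_0 = Z,  H_1 = 0,  H_2 = Z.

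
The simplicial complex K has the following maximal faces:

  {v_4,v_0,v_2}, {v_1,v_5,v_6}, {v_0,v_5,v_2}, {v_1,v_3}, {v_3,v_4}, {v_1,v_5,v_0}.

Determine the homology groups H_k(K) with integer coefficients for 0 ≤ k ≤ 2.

H_0 = Z,  H_1 = Z,  H_2 = 0.

Order the vertices as v_0 < v_1 < v_2 < v_3 < v_4 < v_5 < v_6. Listing each simplex with vertices in this order, K has dimension 2 with simplices:

  0-simplices (7): [v_0], [v_1], [v_2], [v_3], [v_4], [v_5], [v_6]
  1-simplices (11): [v_0,v_1], [v_0,v_2], [v_0,v_4], [v_0,v_5], [v_1,v_3], [v_1,v_5], [v_1,v_6], [v_2,v_4], [v_2,v_5], [v_3,v_4], [v_5,v_6]
  2-simplices (4): [v_0,v_1,v_5], [v_0,v_2,v_4], [v_0,v_2,v_5], [v_1,v_5,v_6]

giving chain groups C_0 ≅ Z^7, C_1 ≅ Z^11, C_2 ≅ Z^4.

Boundary ∂_1: C_1 → C_0 is given by ∂[p,q] = [q] − [p].
The resulting 7×11 matrix has rank 6, and its Smith normal form has invariant factors (1,1,1,1,1,1).

The boundary map ∂_2: C_2 → C_1 maps a triangle to the signed sum of its edges. For instance
  ∂[v_0,v_2,v_4] = [v_2,v_4] − [v_0,v_4] + [v_0,v_2],
  ∂[v_1,v_5,v_6] = [v_5,v_6] − [v_1,v_6] + [v_1,v_5].
As a 11×4 matrix over Z this has rank 4, with invariant factors (1,1,1,1).

Reading off H_k = ker ∂_k / im ∂_{k+1}:

  H_0: rank C_0 − rank ∂_1 = 7 − 6 = 1, and the invariant factors of ∂_1 are all 1, so H_0 ≅ Z.
  H_1: rank ker ∂_1 − rank ∂_2 = (11 − 6) − 4 = 1, and the invariant factors of ∂_2 are all 1, so H_1 ≅ Z.
  H_2: rank ker ∂_2 − rank ∂_3 = (4 − 4) − 0 = 0, and there is no ∂_3, so H_2 ≅ 0.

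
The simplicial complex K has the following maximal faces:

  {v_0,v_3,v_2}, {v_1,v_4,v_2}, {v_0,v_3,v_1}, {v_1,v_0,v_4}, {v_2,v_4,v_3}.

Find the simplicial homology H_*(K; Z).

We work with the vertex ordering v_0 < v_1 < v_2 < v_3 < v_4. The simplices of K, each written with vertices in increasing order, are:

  0-simplices (5): [v_0], [v_1], [v_2], [v_3], [v_4]
  1-simplices (10): [v_0,v_1], [v_0,v_2], [v_0,v_3], [v_0,v_4], [v_1,v_2], [v_1,v_3], [v_1,v_4], [v_2,v_3], [v_2,v_4], [v_3,v_4]
  2-simplices (5): [v_0,v_1,v_3], [v_0,v_1,v_4], [v_0,v_2,v_3], [v_1,v_2,v_4], [v_2,v_3,v_4]

Hence C_0 ≅ Z^5, C_1 ≅ Z^10, C_2 ≅ Z^5.

Boundary ∂_1: C_1 → C_0 maps an edge to its endpoints' difference, ∂[p,q] = q − p.
This gives a 5×10 integer matrix of rank 4; reducing to Smith normal form yields diagonal entries (1,1,1,1).

The boundary map ∂_2: C_2 → C_1 maps a triangle to the signed sum of its edges. For instance
  ∂[v_0,v_2,v_3] = [v_2,v_3] − [v_0,v_3] + [v_0,v_2],
  ∂[v_0,v_1,v_3] = [v_1,v_3] − [v_0,v_3] + [v_0,v_1].
The resulting 10×5 matrix has rank 5, and its Smith normal form has invariant factors (1,1,1,1,1).

Computing H_k = (kernel of ∂_k) / (image of ∂_{k+1}):

  H_0: rank C_0 − rank ∂_1 = 5 − 4 = 1, and the invariant factors of ∂_1 are all 1, so H_0 ≅ Z.
  H_1: rank ker ∂_1 − rank ∂_2 = (10 − 4) − 5 = 1, and the invariant factors of ∂_2 are all 1, so H_1 ≅ Z.
  H_2: rank ker ∂_2 − rank ∂_3 = (5 − 5) − 0 = 0, and there is no ∂_3, so H_2 ≅ 0.

As a check, the Euler characteristic is 5 − 10 + 5 = 0, which agrees with 1 − 1 + 0 = 0.
(K is a triangulation of the Möbius band.)

H_0 = Z,  H_1 = Z,  H_2 = 0.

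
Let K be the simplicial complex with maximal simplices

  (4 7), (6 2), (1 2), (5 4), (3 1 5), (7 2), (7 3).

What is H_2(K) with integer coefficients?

Order the vertices as 1 < 2 < 3 < 4 < 5 < 6 < 7. Listing each simplex with vertices in this order, K has dimension 2 with simplices:

  0-simplices (7): [1], [2], [3], [4], [5], [6], [7]
  1-simplices (9): [1,2], [1,3], [1,5], [2,6], [2,7], [3,5], [3,7], [4,5], [4,7]
  2-simplices (1): [1,3,5]

giving chain groups C_0 ≅ Z^7, C_1 ≅ Z^9, C_2 ≅ Z^1.

The boundary map ∂_1: C_1 → C_0 sends each edge [p,q] (with p < q) to q − p. For instance
  ∂[1,2] = [2] − [1].
The resulting 7×9 matrix has rank 6, and its Smith normal form has invariant factors (1,1,1,1,1,1).

∂_2: C_2 → C_1 acts by ∂[p,q,r] = [q,r] − [p,r] + [p,q]. For instance
  ∂[1,3,5] = [3,5] − [1,5] + [1,3].
This gives a 9×1 integer matrix of rank 1; reducing to Smith normal form yields diagonal entries (1).

Reading off H_k = ker ∂_k / im ∂_{k+1}:

  H_2: rank ker ∂_2 − rank ∂_3 = (1 − 1) − 0 = 0, and there is no ∂_3, so H_2 = 0.

H_2 ≅ 0.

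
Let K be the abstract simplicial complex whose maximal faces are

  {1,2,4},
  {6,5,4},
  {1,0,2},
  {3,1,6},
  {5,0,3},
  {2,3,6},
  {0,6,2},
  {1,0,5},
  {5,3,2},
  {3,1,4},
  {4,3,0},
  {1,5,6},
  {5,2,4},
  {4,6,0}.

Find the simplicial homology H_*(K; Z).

H_0 ≅ Z,  H_1 ≅ Z^2,  H_2 ≅ Z.

Order the vertices as 0 < 1 < 2 < 3 < 4 < 5 < 6. Listing each simplex with vertices in this order, K has dimension 2 with simplices:

  0-simplices (7): [0], [1], [2], [3], [4], [5], [6]
  1-simplices (21): [0,1], [0,2], [0,3], [0,4], [0,5], [0,6], [1,2], [1,3], [1,4], [1,5], [1,6], [2,3], [2,4], [2,5], [2,6], [3,4], [3,5], [3,6], [4,5], [4,6], [5,6]
  2-simplices (14): [0,1,2], [0,1,5], [0,2,6], [0,3,4], [0,3,5], [0,4,6], [1,2,4], [1,3,4], [1,3,6], [1,5,6], [2,3,5], [2,3,6], [2,4,5], [4,5,6]

Hence C_0 ≅ Z^7, C_1 ≅ Z^21, C_2 ≅ Z^14.

∂_1: C_1 → C_0 maps an edge to its endpoints' difference, ∂[p,q] = q − p.
This gives a 7×21 integer matrix of rank 6; reducing to Smith normal form yields diagonal entries (1,1,1,1,1,1).

The boundary map ∂_2: C_2 → C_1 sends each 2-simplex [p,q,r] to [q,r] − [p,r] + [p,q]. For instance
  ∂[1,3,4] = [3,4] − [1,4] + [1,3],
  ∂[0,3,4] = [3,4] − [0,4] + [0,3].
This gives a 21×14 integer matrix of rank 13; reducing to Smith normal form yields diagonal entries (1,1,1,1,1,1,1,1,1,1,1,1,1).

From H_k ≅ ker(∂_k) / im(∂_{k+1}) we obtain:

  H_0: rank C_0 − rank ∂_1 = 7 − 6 = 1, and the invariant factors of ∂_1 are all 1, so H_0 ≅ Z.
  H_1: rank ker ∂_1 − rank ∂_2 = (21 − 6) − 13 = 2, and the invariant factors of ∂_2 are all 1, so H_1 ≅ Z^2.
  H_2: rank ker ∂_2 − rank ∂_3 = (14 − 13) − 0 = 1, and there is no ∂_3, so H_2 ≅ Z.

(K is a triangulation of the torus T^2.)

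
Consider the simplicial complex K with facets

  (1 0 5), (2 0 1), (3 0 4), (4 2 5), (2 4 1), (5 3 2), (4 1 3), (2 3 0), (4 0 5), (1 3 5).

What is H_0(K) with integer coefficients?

K has 6 vertices, 15 edges, 10 triangles.
rank ∂_0 = 0, rank ∂_1 = 5 ⇒ b_0 = 6 − 0 − 5 = 1; all invariant factors of ∂_1 are 1 so no torsion. So H_0 = Z.

H_0 = Z.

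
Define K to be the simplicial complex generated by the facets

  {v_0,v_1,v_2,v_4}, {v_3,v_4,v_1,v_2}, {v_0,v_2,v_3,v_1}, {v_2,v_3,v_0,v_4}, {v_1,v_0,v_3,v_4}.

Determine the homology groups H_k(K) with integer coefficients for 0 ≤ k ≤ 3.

Order the vertices as v_0 < v_1 < v_2 < v_3 < v_4. Listing each simplex with vertices in this order, K has dimension 3 with simplices:

  0-simplices (5): [v_0], [v_1], [v_2], [v_3], [v_4]
  1-simplices (10): [v_0,v_1], [v_0,v_2], [v_0,v_3], [v_0,v_4], [v_1,v_2], [v_1,v_3], [v_1,v_4], [v_2,v_3], [v_2,v_4], [v_3,v_4]
  2-simplices (10): [v_0,v_1,v_2], [v_0,v_1,v_3], [v_0,v_1,v_4], [v_0,v_2,v_3], [v_0,v_2,v_4], [v_0,v_3,v_4], [v_1,v_2,v_3], [v_1,v_2,v_4], [v_1,v_3,v_4], [v_2,v_3,v_4]
  3-simplices (5): [v_0,v_1,v_2,v_3], [v_0,v_1,v_2,v_4], [v_0,v_1,v_3,v_4], [v_0,v_2,v_3,v_4], [v_1,v_2,v_3,v_4]

so the chain groups are C_0 ≅ Z^5, C_1 ≅ Z^10, C_2 ≅ Z^10, C_3 ≅ Z^5.

The boundary map ∂_1: C_1 → C_0 maps an edge to its endpoints' difference, ∂[p,q] = q − p. For instance
  ∂[v_0,v_1] = [v_1] − [v_0].
This gives a 5×10 integer matrix of rank 4; reducing to Smith normal form yields diagonal entries (1,1,1,1).

The boundary map ∂_2: C_2 → C_1 acts by ∂[p,q,r] = [q,r] − [p,r] + [p,q]. For instance
  ∂[v_0,v_2,v_4] = [v_2,v_4] − [v_0,v_4] + [v_0,v_2],
  ∂[v_2,v_3,v_4] = [v_3,v_4] − [v_2,v_4] + [v_2,v_3].
The resulting 10×10 matrix has rank 6, and its Smith normal form has invariant factors (1,1,1,1,1,1).

∂_3: C_3 → C_2 sends each 3-simplex σ to the alternating sum Σ_i (−1)^i (σ with its i-th vertex removed). For instance
  ∂[v_0,v_2,v_3,v_4] = [v_2,v_3,v_4] − [v_0,v_3,v_4] + [v_0,v_2,v_4] − [v_0,v_2,v_3],
  ∂[v_0,v_1,v_3,v_4] = [v_1,v_3,v_4] − [v_0,v_3,v_4] + [v_0,v_1,v_4] − [v_0,v_1,v_3].
The resulting 10×5 matrix has rank 4, and its Smith normal form has invariant factors (1,1,1,1).

From H_k ≅ ker(∂_k) / im(∂_{k+1}) we obtain:

  H_0: rank C_0 − rank ∂_1 = 5 − 4 = 1, and the invariant factors of ∂_1 are all 1, so H_0 = Z.
  H_1: rank ker ∂_1 − rank ∂_2 = (10 − 4) − 6 = 0, and the invariant factors of ∂_2 are all 1, so H_1 = 0.
  H_2: rank ker ∂_2 − rank ∂_3 = (10 − 6) − 4 = 0, and the invariant factors of ∂_3 are all 1, so H_2 = 0.
  H_3: rank ker ∂_3 − rank ∂_4 = (5 − 4) − 0 = 1, and there is no ∂_4, so H_3 = Z.

H_0 = Z,  H_1 = 0,  H_2 = 0,  H_3 = Z.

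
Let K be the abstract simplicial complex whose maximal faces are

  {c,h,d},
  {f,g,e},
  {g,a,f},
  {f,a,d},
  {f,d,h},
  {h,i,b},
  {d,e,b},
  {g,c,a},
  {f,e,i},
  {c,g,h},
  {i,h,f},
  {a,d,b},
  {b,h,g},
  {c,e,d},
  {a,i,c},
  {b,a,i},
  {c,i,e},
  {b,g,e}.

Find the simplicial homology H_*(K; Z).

Order the vertices as a < b < c < d < e < f < g < h < i. Listing each simplex with vertices in this order, K has dimension 2 with simplices:

  0-simplices (9): a, b, c, d, e, f, g, h, i
  1-simplices (27): ab, ac, ad, af, ag, ai, bd, be, bg, bh, bi, cd, ce, cg, ch, ci, de, df, dh, ef, eg, ei, fg, fh, fi, gh, hi
  2-simplices (18): abd, abi, acg, aci, adf, afg, bde, beg, bgh, bhi, cde, cdh, cei, cgh, dfh, efg, efi, fhi

Hence C_0 ≅ Z^9, C_1 ≅ Z^27, C_2 ≅ Z^18.

∂_1: C_1 → C_0 maps an edge to its endpoints' difference, ∂[p,q] = q − p.
The resulting 9×27 matrix has rank 8, and its Smith normal form has invariant factors (1,1,1,1,1,1,1,1).

Boundary ∂_2: C_2 → C_1 maps a triangle to the signed sum of its edges. For instance
  ∂dfh = fh − dh + df,
  ∂abi = bi − ai + ab.
The resulting 27×18 matrix has rank 17, and its Smith normal form has invariant factors (1,1,1,1,1,1,1,1,1,1,1,1,1,1,1,1,1).

Computing H_k = (kernel of ∂_k) / (image of ∂_{k+1}):

  H_0: rank C_0 − rank ∂_1 = 9 − 8 = 1, and the invariant factors of ∂_1 are all 1, so H_0 = Z.
  H_1: rank ker ∂_1 − rank ∂_2 = (27 − 8) − 17 = 2, and the invariant factors of ∂_2 are all 1, so H_1 = Z^2.
  H_2: rank ker ∂_2 − rank ∂_3 = (18 − 17) − 0 = 1, and there is no ∂_3, so H_2 = Z.

H_0 ≅ Z,  H_1 ≅ Z^2,  H_2 ≅ Z.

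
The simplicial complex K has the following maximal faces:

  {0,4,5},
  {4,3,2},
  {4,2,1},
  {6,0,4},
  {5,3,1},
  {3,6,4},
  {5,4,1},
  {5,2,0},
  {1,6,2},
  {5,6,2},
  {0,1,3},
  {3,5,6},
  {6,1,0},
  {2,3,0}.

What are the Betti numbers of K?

b_0 = 1, b_1 = 2, b_2 = 1.

Fix the vertex order 0 < 1 < 2 < 3 < 4 < 5 < 6 and write every simplex with vertices in increasing order. Then dim K = 2 and the simplices of K are:

  0-simplices (7): [0], [1], [2], [3], [4], [5], [6]
  1-simplices (21): [0,1], [0,2], [0,3], [0,4], [0,5], [0,6], [1,2], [1,3], [1,4], [1,5], [1,6], [2,3], [2,4], [2,5], [2,6], [3,4], [3,5], [3,6], [4,5], [4,6], [5,6]
  2-simplices (14): [0,1,3], [0,1,6], [0,2,3], [0,2,5], [0,4,5], [0,4,6], [1,2,4], [1,2,6], [1,3,5], [1,4,5], [2,3,4], [2,5,6], [3,4,6], [3,5,6]

Hence C_0 ≅ Z^7, C_1 ≅ Z^21, C_2 ≅ Z^14.

∂_1: C_1 → C_0 is given by ∂[p,q] = [q] − [p].
As a 7×21 matrix over Z this has rank 6, with invariant factors (1,1,1,1,1,1).

The boundary map ∂_2: C_2 → C_1 sends each 2-simplex [p,q,r] to [q,r] − [p,r] + [p,q]. For instance
  ∂[0,4,5] = [4,5] − [0,5] + [0,4],
  ∂[0,1,6] = [1,6] − [0,6] + [0,1].
The resulting 21×14 matrix has rank 13, and its Smith normal form has invariant factors (1,1,1,1,1,1,1,1,1,1,1,1,1).

From H_k ≅ ker(∂_k) / im(∂_{k+1}) we obtain:

  H_0: rank C_0 − rank ∂_1 = 7 − 6 = 1, and the invariant factors of ∂_1 are all 1, so H_0 = Z.
  H_1: rank ker ∂_1 − rank ∂_2 = (21 − 6) − 13 = 2, and the invariant factors of ∂_2 are all 1, so H_1 = Z^2.
  H_2: rank ker ∂_2 − rank ∂_3 = (14 − 13) − 0 = 1, and there is no ∂_3, so H_2 = Z.

Hence the Betti numbers are b_0 = 1, b_1 = 2, b_2 = 1.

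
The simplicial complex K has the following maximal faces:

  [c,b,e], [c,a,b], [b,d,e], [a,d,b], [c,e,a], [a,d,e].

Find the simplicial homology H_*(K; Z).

Fix the vertex order a < b < c < d < e and write every simplex with vertices in increasing order. Then dim K = 2 and the simplices of K are:

  0-simplices (5): a, b, c, d, e
  1-simplices (9): ab, ac, ad, ae, bc, bd, be, ce, de
  2-simplices (6): abc, abd, ace, ade, bce, bde

giving chain groups C_0 ≅ Z^5, C_1 ≅ Z^9, C_2 ≅ Z^6.

The boundary map ∂_1: C_1 → C_0 is given by ∂[p,q] = [q] − [p].
As a 5×9 matrix over Z this has rank 4, with invariant factors (1,1,1,1).

The boundary map ∂_2: C_2 → C_1 sends each 2-simplex [p,q,r] to [q,r] − [p,r] + [p,q]. For instance
  ∂abc = bc − ac + ab,
  ∂ade = de − ae + ad.
The 9×6 boundary matrix has rank 5 and Smith normal form diag(1,1,1,1,1).

Reading off H_k = ker ∂_k / im ∂_{k+1}:

  H_0: rank C_0 − rank ∂_1 = 5 − 4 = 1, and the invariant factors of ∂_1 are all 1, so H_0 ≅ Z.
  H_1: rank ker ∂_1 − rank ∂_2 = (9 − 4) − 5 = 0, and the invariant factors of ∂_2 are all 1, so H_1 ≅ 0.
  H_2: rank ker ∂_2 − rank ∂_3 = (6 − 5) − 0 = 1, and there is no ∂_3, so H_2 ≅ Z.

As a check, the Euler characteristic is 5 − 9 + 6 = 2, which agrees with 1 − 0 + 1 = 2.

H_0 ≅ Z,  H_1 = 0,  H_2 ≅ Z.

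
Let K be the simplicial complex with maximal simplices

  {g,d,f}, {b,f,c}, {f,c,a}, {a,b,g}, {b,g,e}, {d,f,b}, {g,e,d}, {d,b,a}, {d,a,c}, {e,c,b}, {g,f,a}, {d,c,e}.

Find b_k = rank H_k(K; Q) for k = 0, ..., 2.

b_0 = 1, b_1 = 0, b_2 = 0.

K has 7 vertices, 18 edges, 12 triangles.
rank ∂_0 = 0, rank ∂_1 = 6 ⇒ b_0 = 7 − 0 − 6 = 1; all invariant factors of ∂_1 are 1 so no torsion. So H_0 = Z.
rank ∂_1 = 6, rank ∂_2 = 12 ⇒ b_1 = 18 − 6 − 12 = 0; ∂_2 has invariant factor(s) [2] giving torsion. So H_1 = Z/2.
rank ∂_2 = 12, rank ∂_3 = 0 ⇒ b_2 = 12 − 12 − 0 = 0. So H_2 = 0.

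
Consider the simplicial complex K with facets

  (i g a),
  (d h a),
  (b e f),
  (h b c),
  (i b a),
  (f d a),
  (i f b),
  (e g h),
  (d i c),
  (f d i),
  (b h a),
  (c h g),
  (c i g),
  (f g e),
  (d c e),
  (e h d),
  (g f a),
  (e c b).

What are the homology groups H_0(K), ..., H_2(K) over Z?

Fix the vertex order a < b < c < d < e < f < g < h < i and write every simplex with vertices in increasing order. Then dim K = 2 and the simplices of K are:

  0-simplices (9): a, b, c, d, e, f, g, h, i
  1-simplices (27): ab, ad, af, ag, ah, ai, bc, be, bf, bh, bi, cd, ce, cg, ch, ci, de, df, dh, di, ef, eg, eh, fg, fi, gh, gi
  2-simplices (18): abh, abi, adf, adh, afg, agi, bce, bch, bef, bfi, cde, cdi, cgh, cgi, deh, dfi, efg, egh

so the chain groups are C_0 ≅ Z^9, C_1 ≅ Z^27, C_2 ≅ Z^18.

Boundary ∂_1: C_1 → C_0 is given by ∂[p,q] = [q] − [p].
The resulting 9×27 matrix has rank 8, and its Smith normal form has invariant factors (1,1,1,1,1,1,1,1).

Boundary ∂_2: C_2 → C_1 maps a triangle to the signed sum of its edges. For instance
  ∂agi = gi − ai + ag,
  ∂efg = fg − eg + ef.
This gives a 27×18 integer matrix of rank 18; reducing to Smith normal form yields diagonal entries (1,1,1,1,1,1,1,1,1,1,1,1,1,1,1,1,1,2).

Reading off H_k = ker ∂_k / im ∂_{k+1}:

  H_0: rank C_0 − rank ∂_1 = 9 − 8 = 1, and the invariant factors of ∂_1 are all 1, so H_0 ≅ Z.
  H_1: rank ker ∂_1 − rank ∂_2 = (27 − 8) − 18 = 1, and ∂_2 has invariant factor 2 > 1, so H_1 ≅ Z ⊕ Z/2Z.
  H_2: rank ker ∂_2 − rank ∂_3 = (18 − 18) − 0 = 0, and there is no ∂_3, so H_2 ≅ 0.

As a check, the Euler characteristic is 9 − 27 + 18 = 0, which agrees with 1 − 1 + 0 = 0.
(K is a triangulation of the Klein bottle.)

H_0 ≅ Z,  H_1 ≅ Z ⊕ Z/2Z,  H_2 = 0.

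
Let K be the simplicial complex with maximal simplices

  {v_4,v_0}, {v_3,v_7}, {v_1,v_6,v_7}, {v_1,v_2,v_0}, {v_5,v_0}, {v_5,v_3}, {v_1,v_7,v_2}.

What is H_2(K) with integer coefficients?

H_2 = 0.

Take the total order v_0 < v_1 < v_2 < v_3 < v_4 < v_5 < v_6 < v_7 on the vertex set. Then K (dimension 2) consists of the simplices:

  0-simplices (8): [v_0], [v_1], [v_2], [v_3], [v_4], [v_5], [v_6], [v_7]
  1-simplices (11): [v_0,v_1], [v_0,v_2], [v_0,v_4], [v_0,v_5], [v_1,v_2], [v_1,v_6], [v_1,v_7], [v_2,v_7], [v_3,v_5], [v_3,v_7], [v_6,v_7]
  2-simplices (3): [v_0,v_1,v_2], [v_1,v_2,v_7], [v_1,v_6,v_7]

so the chain groups are C_0 ≅ Z^8, C_1 ≅ Z^11, C_2 ≅ Z^3.

∂_1: C_1 → C_0 maps an edge to its endpoints' difference, ∂[p,q] = q − p. For instance
  ∂[v_0,v_2] = [v_2] − [v_0].
As a 8×11 matrix over Z this has rank 7, with invariant factors (1,1,1,1,1,1,1).

∂_2: C_2 → C_1 sends each 2-simplex [p,q,r] to [q,r] − [p,r] + [p,q]. For instance
  ∂[v_0,v_1,v_2] = [v_1,v_2] − [v_0,v_2] + [v_0,v_1],
  ∂[v_1,v_6,v_7] = [v_6,v_7] − [v_1,v_7] + [v_1,v_6].
The 11×3 boundary matrix has rank 3 and Smith normal form diag(1,1,1).

Reading off H_k = ker ∂_k / im ∂_{k+1}:

  H_2: rank ker ∂_2 − rank ∂_3 = (3 − 3) − 0 = 0, and there is no ∂_3, so H_2 = 0.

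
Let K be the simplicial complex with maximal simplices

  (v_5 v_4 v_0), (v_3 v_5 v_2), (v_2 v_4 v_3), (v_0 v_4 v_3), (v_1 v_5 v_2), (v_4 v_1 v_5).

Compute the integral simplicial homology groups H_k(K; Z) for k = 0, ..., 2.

H_0 = Z,  H_1 = Z,  H_2 = 0.

We work with the vertex ordering v_0 < v_1 < v_2 < v_3 < v_4 < v_5. The simplices of K, each written with vertices in increasing order, are:

  0-simplices (6): [v_0], [v_1], [v_2], [v_3], [v_4], [v_5]
  1-simplices (12): [v_0,v_3], [v_0,v_4], [v_0,v_5], [v_1,v_2], [v_1,v_4], [v_1,v_5], [v_2,v_3], [v_2,v_4], [v_2,v_5], [v_3,v_4], [v_3,v_5], [v_4,v_5]
  2-simplices (6): [v_0,v_3,v_4], [v_0,v_4,v_5], [v_1,v_2,v_5], [v_1,v_4,v_5], [v_2,v_3,v_4], [v_2,v_3,v_5]

giving chain groups C_0 ≅ Z^6, C_1 ≅ Z^12, C_2 ≅ Z^6.

The boundary map ∂_1: C_1 → C_0 sends each edge [p,q] (with p < q) to q − p. For instance
  ∂[v_0,v_3] = [v_3] − [v_0].
This gives a 6×12 integer matrix of rank 5; reducing to Smith normal form yields diagonal entries (1,1,1,1,1).

The boundary map ∂_2: C_2 → C_1 maps a triangle to the signed sum of its edges. For instance
  ∂[v_0,v_3,v_4] = [v_3,v_4] − [v_0,v_4] + [v_0,v_3],
  ∂[v_2,v_3,v_5] = [v_3,v_5] − [v_2,v_5] + [v_2,v_3].
The resulting 12×6 matrix has rank 6, and its Smith normal form has invariant factors (1,1,1,1,1,1).

Computing H_k = (kernel of ∂_k) / (image of ∂_{k+1}):

  H_0: rank C_0 − rank ∂_1 = 6 − 5 = 1, and the invariant factors of ∂_1 are all 1, so H_0 = Z.
  H_1: rank ker ∂_1 − rank ∂_2 = (12 − 5) − 6 = 1, and the invariant factors of ∂_2 are all 1, so H_1 = Z.
  H_2: rank ker ∂_2 − rank ∂_3 = (6 − 6) − 0 = 0, and there is no ∂_3, so H_2 = 0.

As a check, the Euler characteristic is 6 − 12 + 6 = 0, which agrees with 1 − 1 + 0 = 0.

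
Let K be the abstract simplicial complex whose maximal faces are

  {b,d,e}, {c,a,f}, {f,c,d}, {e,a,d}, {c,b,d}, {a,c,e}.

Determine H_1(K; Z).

H_1 ≅ Z.

Order the vertices as a < b < c < d < e < f. Listing each simplex with vertices in this order, K has dimension 2 with simplices:

  0-simplices (6): a, b, c, d, e, f
  1-simplices (12): ac, ad, ae, af, bc, bd, be, cd, ce, cf, de, df
  2-simplices (6): ace, acf, ade, bcd, bde, cdf

so the chain groups are C_0 ≅ Z^6, C_1 ≅ Z^12, C_2 ≅ Z^6.

Boundary ∂_1: C_1 → C_0 maps an edge to its endpoints' difference, ∂[p,q] = q − p. For instance
  ∂cf = f − c.
This gives a 6×12 integer matrix of rank 5; reducing to Smith normal form yields diagonal entries (1,1,1,1,1).

The boundary map ∂_2: C_2 → C_1 acts by ∂[p,q,r] = [q,r] − [p,r] + [p,q]. For instance
  ∂ace = ce − ae + ac,
  ∂acf = cf − af + ac.
As a 12×6 matrix over Z this has rank 6, with invariant factors (1,1,1,1,1,1).

Computing H_k = (kernel of ∂_k) / (image of ∂_{k+1}):

  H_1: rank ker ∂_1 − rank ∂_2 = (12 − 5) − 6 = 1, and the invariant factors of ∂_2 are all 1, so H_1 ≅ Z.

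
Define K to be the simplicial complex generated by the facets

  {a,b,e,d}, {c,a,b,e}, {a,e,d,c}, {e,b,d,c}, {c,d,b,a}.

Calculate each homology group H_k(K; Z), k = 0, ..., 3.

Fix the vertex order a < b < c < d < e and write every simplex with vertices in increasing order. Then dim K = 3 and the simplices of K are:

  0-simplices (5): a, b, c, d, e
  1-simplices (10): ab, ac, ad, ae, bc, bd, be, cd, ce, de
  2-simplices (10): abc, abd, abe, acd, ace, ade, bcd, bce, bde, cde
  3-simplices (5): abcd, abce, abde, acde, bcde

Hence C_0 ≅ Z^5, C_1 ≅ Z^10, C_2 ≅ Z^10, C_3 ≅ Z^5.

The boundary map ∂_1: C_1 → C_0 maps an edge to its endpoints' difference, ∂[p,q] = q − p. For instance
  ∂ce = e − c.
This gives a 5×10 integer matrix of rank 4; reducing to Smith normal form yields diagonal entries (1,1,1,1).

∂_2: C_2 → C_1 maps a triangle to the signed sum of its edges. For instance
  ∂bde = de − be + bd,
  ∂bce = ce − be + bc.
As a 10×10 matrix over Z this has rank 6, with invariant factors (1,1,1,1,1,1).

∂_3: C_3 → C_2 sends each 3-simplex σ to the alternating sum Σ_i (−1)^i (σ with its i-th vertex removed). For instance
  ∂bcde = cde − bde + bce − bcd,
  ∂acde = cde − ade + ace − acd.
This gives a 10×5 integer matrix of rank 4; reducing to Smith normal form yields diagonal entries (1,1,1,1).

Computing H_k = (kernel of ∂_k) / (image of ∂_{k+1}):

  H_0: rank C_0 − rank ∂_1 = 5 − 4 = 1, and the invariant factors of ∂_1 are all 1, so H_0 = Z.
  H_1: rank ker ∂_1 − rank ∂_2 = (10 − 4) − 6 = 0, and the invariant factors of ∂_2 are all 1, so H_1 = 0.
  H_2: rank ker ∂_2 − rank ∂_3 = (10 − 6) − 4 = 0, and the invariant factors of ∂_3 are all 1, so H_2 = 0.
  H_3: rank ker ∂_3 − rank ∂_4 = (5 − 4) − 0 = 1, and there is no ∂_4, so H_3 = Z.

H_0 ≅ Z,  H_1 = 0,  H_2 = 0,  H_3 ≅ Z.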